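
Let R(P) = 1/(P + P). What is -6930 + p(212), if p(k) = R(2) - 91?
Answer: -28083/4 ≈ -7020.8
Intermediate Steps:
R(P) = 1/(2*P)
p(k) = -363/4 (p(k) = (½)/2 - 91 = (½)*(½) - 91 = ¼ - 91 = -363/4)
-6930 + p(212) = -6930 - 363/4 = -28083/4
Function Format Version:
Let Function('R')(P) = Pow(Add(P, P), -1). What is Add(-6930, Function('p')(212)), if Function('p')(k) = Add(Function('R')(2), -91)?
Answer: Rational(-28083, 4) ≈ -7020.8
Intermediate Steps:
Function('R')(P) = Mul(Rational(1, 2), Pow(P, -1)) (Function('R')(P) = Pow(Mul(2, P), -1) = Mul(Rational(1, 2), Pow(P, -1)))
Function('p')(k) = Rational(-363, 4) (Function('p')(k) = Add(Mul(Rational(1, 2), Pow(2, -1)), -91) = Add(Mul(Rational(1, 2), Rational(1, 2)), -91) = Add(Rational(1, 4), -91) = Rational(-363, 4))
Add(-6930, Function('p')(212)) = Add(-6930, Rational(-363, 4)) = Rational(-28083, 4)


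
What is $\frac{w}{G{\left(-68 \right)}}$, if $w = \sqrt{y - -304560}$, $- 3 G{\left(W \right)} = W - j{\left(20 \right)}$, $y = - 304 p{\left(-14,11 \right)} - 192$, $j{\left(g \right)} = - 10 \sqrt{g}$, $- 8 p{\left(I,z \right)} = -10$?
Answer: $\frac{15 \sqrt{379985}}{328} + \frac{51 \sqrt{75997}}{328} \approx 71.055$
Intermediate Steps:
$p{\left(I,z \right)} = \frac{5}{4}$ ($p{\left(I,z \right)} = \left(- \frac{1}{8}\right) \left(-10\right) = \frac{5}{4}$)
$y = -572$ ($y = \left(-304\right) \frac{5}{4} - 192 = -380 - 192 = -572$)
$G{\left(W \right)} = - \frac{20 \sqrt{5}}{3} - \frac{W}{3}$ ($G{\left(W \right)} = - \frac{W - - 10 \sqrt{20}}{3} = - \frac{W - - 10 \cdot 2 \sqrt{5}}{3} = - \frac{W - - 20 \sqrt{5}}{3} = - \frac{W + 20 \sqrt{5}}{3} = - \frac{20 \sqrt{5}}{3} - \frac{W}{3}$)
$w = 2 \sqrt{75997}$ ($w = \sqrt{-572 - -304560} = \sqrt{-572 + 304560} = \sqrt{303988} = 2 \sqrt{75997} \approx 551.35$)
$\frac{w}{G{\left(-68 \right)}} = \frac{2 \sqrt{75997}}{- \frac{20 \sqrt{5}}{3} - - \frac{68}{3}} = \frac{2 \sqrt{75997}}{- \frac{20 \sqrt{5}}{3} + \frac{68}{3}} = \frac{2 \sqrt{75997}}{\frac{68}{3} - \frac{20 \sqrt{5}}{3}}$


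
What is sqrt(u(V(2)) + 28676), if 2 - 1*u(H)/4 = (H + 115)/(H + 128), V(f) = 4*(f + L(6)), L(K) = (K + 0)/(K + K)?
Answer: sqrt(136547274)/69 ≈ 169.35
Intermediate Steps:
L(K) = 1/2 (L(K) = K/((2*K)) = K*(1/(2*K)) = 1/2)
V(f) = 2 + 4*f (V(f) = 4*(f + 1/2) = 4*(1/2 + f) = 2 + 4*f)
u(H) = 8 - 4*(115 + H)/(128 + H) (u(H) = 8 - 4*(H + 115)/(H + 128) = 8 - 4*(115 + H)/(128 + H))
sqrt(u(V(2)) + 28676) = sqrt(4*(141 + (2 + 4*2))/(128 + (2 + 4*2)) + 28676) = sqrt(4*(141 + (2 + 8))/(128 + (2 + 8)) + 28676) = sqrt(4*(141 + 10)/(128 + 10) + 28676) = sqrt(4*151/138 + 28676) = sqrt(4*(1/138)*151 + 28676) = sqrt(302/69 + 28676) = sqrt(1978946/69) = sqrt(136547274)/69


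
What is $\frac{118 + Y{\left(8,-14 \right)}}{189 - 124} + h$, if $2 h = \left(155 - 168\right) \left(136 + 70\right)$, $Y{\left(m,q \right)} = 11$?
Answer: $- \frac{86906}{65} \approx -1337.0$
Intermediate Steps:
$h = -1339$ ($h = \frac{\left(155 - 168\right) \left(136 + 70\right)}{2} = \frac{\left(-13\right) 206}{2} = \frac{1}{2} \left(-2678\right) = -1339$)
$\frac{118 + Y{\left(8,-14 \right)}}{189 - 124} + h = \frac{118 + 11}{189 - 124} - 1339 = \frac{129}{65} - 1339 = - \frac{86906}{65}$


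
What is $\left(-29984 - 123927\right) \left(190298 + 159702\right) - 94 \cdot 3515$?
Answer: $-53869180410$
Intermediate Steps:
$\left(-29984 - 123927\right) \left(190298 + 159702\right) - 94 \cdot 3515 = \left(-153911\right) 350000 - 330410 = -53868850000 - 330410 = -53869180410$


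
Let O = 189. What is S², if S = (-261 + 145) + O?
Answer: 5329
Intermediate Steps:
S = 73 (S = (-261 + 145) + 189 = -116 + 189 = 73)
S² = 73² = 5329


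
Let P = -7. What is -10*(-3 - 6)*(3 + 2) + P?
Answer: 443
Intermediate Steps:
-10*(-3 - 6)*(3 + 2) + P = -10*(-3 - 6)*(3 + 2) - 7 = -(-90)*5 - 7 = -10*(-45) - 7 = 450 - 7 = 443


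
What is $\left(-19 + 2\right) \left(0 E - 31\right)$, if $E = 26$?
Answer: $527$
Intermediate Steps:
$\left(-19 + 2\right) \left(0 E - 31\right) = \left(-19 + 2\right) \left(0 \cdot 26 - 31\right) = - 17 \left(0 - 31\right) = \left(-17\right) \left(-31\right) = 527$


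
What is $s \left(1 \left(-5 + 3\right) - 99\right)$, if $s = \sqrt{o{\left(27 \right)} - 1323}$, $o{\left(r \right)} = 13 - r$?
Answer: $- 101 i \sqrt{1337} \approx - 3693.1 i$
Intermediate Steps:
$s = i \sqrt{1337}$ ($s = \sqrt{\left(13 - 27\right) - 1323} = \sqrt{-14 - 1323} = \sqrt{-1337} = i \sqrt{1337} \approx 36.565 i$)
$s \left(1 \left(-5 + 3\right) - 99\right) = i \sqrt{1337} \left(1 \left(-5 + 3\right) - 99\right) = i \sqrt{1337} \left(1 \left(-2\right) - 99\right) = i \sqrt{1337} \left(-2 - 99\right) = i \sqrt{1337} \left(-101\right) = - 101 i \sqrt{1337}$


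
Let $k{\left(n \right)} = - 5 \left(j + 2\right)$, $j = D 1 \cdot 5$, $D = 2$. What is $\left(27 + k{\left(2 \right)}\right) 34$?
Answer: $-1122$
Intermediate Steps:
$j = 10$ ($j = 2 \cdot 1 \cdot 5 = 2 \cdot 5 = 10$)
$k{\left(n \right)} = -60$ ($k{\left(n \right)} = - 5 \left(10 + 2\right) = \left(-5\right) 12 = -60$)
$\left(27 + k{\left(2 \right)}\right) 34 = \left(27 - 60\right) 34 = \left(-33\right) 34 = -1122$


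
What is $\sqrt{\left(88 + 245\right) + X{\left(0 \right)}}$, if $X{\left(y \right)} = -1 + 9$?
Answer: $\sqrt{341} \approx 18.466$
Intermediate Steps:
$X{\left(y \right)} = 8$
$\sqrt{\left(88 + 245\right) + X{\left(0 \right)}} = \sqrt{\left(88 + 245\right) + 8} = \sqrt{333 + 8} = \sqrt{341}$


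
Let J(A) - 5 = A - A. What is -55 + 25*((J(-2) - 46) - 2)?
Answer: -1130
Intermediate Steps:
J(A) = 5 (J(A) = 5 + (A - A) = 5 + 0 = 5)
-55 + 25*((J(-2) - 46) - 2) = -55 + 25*((5 - 46) - 2) = -55 + 25*(-41 - 2) = -55 + 25*(-43) = -55 - 1075 = -1130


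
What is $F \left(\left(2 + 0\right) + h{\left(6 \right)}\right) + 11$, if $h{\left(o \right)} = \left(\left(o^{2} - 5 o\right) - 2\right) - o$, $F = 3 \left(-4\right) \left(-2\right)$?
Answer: $11$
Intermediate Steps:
$F = 24$ ($F = \left(-12\right) \left(-2\right) = 24$)
$h{\left(o \right)} = -2 + o^{2} - 6 o$ ($h{\left(o \right)} = \left(-2 + o^{2} - 5 o\right) - o = -2 + o^{2} - 6 o$)
$F \left(\left(2 + 0\right) + h{\left(6 \right)}\right) + 11 = 24 \left(\left(2 + 0\right) - \left(38 - 36\right)\right) + 11 = 24 \left(2 - 2\right) + 11 = 24 \cdot 0 + 11 = 0 + 11 = 11$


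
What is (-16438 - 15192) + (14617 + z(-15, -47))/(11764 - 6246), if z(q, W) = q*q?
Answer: -87259749/2759 ≈ -31627.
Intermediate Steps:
z(q, W) = q**2
(-16438 - 15192) + (14617 + z(-15, -47))/(11764 - 6246) = (-16438 - 15192) + (14617 + (-15)**2)/(11764 - 6246) = -31630 + (14617 + 225)/5518 = -31630 + 14842*(1/5518) = -31630 + 7421/2759 = -87259749/2759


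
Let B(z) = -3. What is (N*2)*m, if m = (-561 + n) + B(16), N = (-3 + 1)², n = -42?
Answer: -4848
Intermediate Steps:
N = 4 (N = (-2)² = 4)
m = -606 (m = (-561 - 42) - 3 = -603 - 3 = -606)
(N*2)*m = (4*2)*(-606) = 8*(-606) = -4848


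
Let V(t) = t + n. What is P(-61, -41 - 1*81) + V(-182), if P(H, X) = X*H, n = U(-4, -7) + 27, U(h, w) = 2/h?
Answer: 14573/2 ≈ 7286.5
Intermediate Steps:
n = 53/2 (n = 2/(-4) + 27 = 2*(-¼) + 27 = -½ + 27 = 53/2 ≈ 26.500)
V(t) = 53/2 + t (V(t) = t + 53/2 = 53/2 + t)
P(H, X) = H*X
P(-61, -41 - 1*81) + V(-182) = -61*(-41 - 1*81) + (53/2 - 182) = -61*(-41 - 81) - 311/2 = -61*(-122) - 311/2 = 7442 - 311/2 = 14573/2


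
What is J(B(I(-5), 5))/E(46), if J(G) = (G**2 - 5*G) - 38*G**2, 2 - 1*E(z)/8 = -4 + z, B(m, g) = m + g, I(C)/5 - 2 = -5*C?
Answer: 36295/16 ≈ 2268.4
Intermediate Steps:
I(C) = 10 - 25*C (I(C) = 10 + 5*(-5*C) = 10 - 25*C)
B(m, g) = g + m
E(z) = 48 - 8*z (E(z) = 16 - 8*(-4 + z) = 16 + (32 - 8*z) = 48 - 8*z)
J(G) = -37*G**2 - 5*G
J(B(I(-5), 5))/E(46) = (-(5 + (10 - 25*(-5)))*(5 + 37*(5 + (10 - 25*(-5)))))/(48 - 8*46) = (-(5 + (10 + 125))*(5 + 37*(5 + (10 + 125))))/(48 - 368) = -(5 + 135)*(5 + 37*(5 + 135))/(-320) = -1*140*(5 + 37*140)*(-1/320) = -1*140*(5 + 5180)*(-1/320) = -1*140*5185*(-1/320) = -725900*(-1/320) = 36295/16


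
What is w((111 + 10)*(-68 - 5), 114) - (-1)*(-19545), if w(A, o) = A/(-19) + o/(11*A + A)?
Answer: -6404314013/335654 ≈ -19080.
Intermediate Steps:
w(A, o) = -A/19 + o/(12*A) (w(A, o) = A*(-1/19) + o/((12*A)) = -A/19 + o*(1/(12*A)) = -A/19 + o/(12*A))
w((111 + 10)*(-68 - 5), 114) - (-1)*(-19545) = (-(111 + 10)*(-68 - 5)/19 + (1/12)*114/((111 + 10)*(-68 - 5))) - (-1)*(-19545) = (-121*(-73)/19 + (1/12)*114/(121*(-73))) - 1*19545 = (-1/19*(-8833) + (1/12)*114/(-8833)) - 19545 = (8833/19 + (1/12)*114*(-1/8833)) - 19545 = (8833/19 - 19/17666) - 19545 = 156043417/335654 - 19545 = -6404314013/335654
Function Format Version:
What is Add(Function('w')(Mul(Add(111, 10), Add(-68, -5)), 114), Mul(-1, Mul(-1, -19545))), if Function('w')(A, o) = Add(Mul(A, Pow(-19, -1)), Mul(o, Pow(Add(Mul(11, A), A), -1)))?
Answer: Rational(-6404314013, 335654) ≈ -19080.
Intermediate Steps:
Function('w')(A, o) = Add(Mul(Rational(-1, 19), A), Mul(Rational(1, 12), o, Pow(A, -1))) (Function('w')(A, o) = Add(Mul(A, Rational(-1, 19)), Mul(o, Pow(Mul(12, A), -1))) = Add(Mul(Rational(-1, 19), A), Mul(o, Mul(Rational(1, 12), Pow(A, -1)))) = Add(Mul(Rational(-1, 19), A), Mul(Rational(1, 12), o, Pow(A, -1))))
Add(Function('w')(Mul(Add(111, 10), Add(-68, -5)), 114), Mul(-1, Mul(-1, -19545))) = Add(Add(Mul(Rational(-1, 19), Mul(Add(111, 10), Add(-68, -5))), Mul(Rational(1, 12), 114, Pow(Mul(Add(111, 10), Add(-68, -5)), -1))), Mul(-1, Mul(-1, -19545))) = Add(Add(Mul(Rational(-1, 19), Mul(121, -73)), Mul(Rational(1, 12), 114, Pow(Mul(121, -73), -1))), Mul(-1, 19545)) = Add(Add(Mul(Rational(-1, 19), -8833), Mul(Rational(1, 12), 114, Pow(-8833, -1))), -19545) = Add(Add(Rational(8833, 19), Mul(Rational(1, 12), 114, Rational(-1, 8833))), -19545) = Add(Add(Rational(8833, 19), Rational(-19, 17666)), -19545) = Add(Rational(156043417, 335654), -19545) = Rational(-6404314013, 335654)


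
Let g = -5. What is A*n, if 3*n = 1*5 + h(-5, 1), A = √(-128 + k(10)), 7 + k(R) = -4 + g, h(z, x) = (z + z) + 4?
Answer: -4*I ≈ -4.0*I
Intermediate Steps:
h(z, x) = 4 + 2*z (h(z, x) = 2*z + 4 = 4 + 2*z)
k(R) = -16 (k(R) = -7 + (-4 - 5) = -7 - 9 = -16)
A = 12*I (A = √(-128 - 16) = √(-144) = 12*I ≈ 12.0*I)
n = -⅓ (n = (1*5 + (4 + 2*(-5)))/3 = (5 + (4 - 10))/3 = (5 - 6)/3 = (⅓)*(-1) = -⅓ ≈ -0.33333)
A*n = (12*I)*(-⅓) = -4*I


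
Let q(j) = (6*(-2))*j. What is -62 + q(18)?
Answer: -278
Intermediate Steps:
q(j) = -12*j
-62 + q(18) = -62 - 12*18 = -62 - 216 = -278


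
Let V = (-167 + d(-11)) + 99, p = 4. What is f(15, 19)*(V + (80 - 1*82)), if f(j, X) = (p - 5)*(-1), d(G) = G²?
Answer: 51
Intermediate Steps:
f(j, X) = 1 (f(j, X) = (4 - 5)*(-1) = -1*(-1) = 1)
V = 53 (V = (-167 + (-11)²) + 99 = (-167 + 121) + 99 = -46 + 99 = 53)
f(15, 19)*(V + (80 - 1*82)) = 1*(53 + (80 - 1*82)) = 1*(53 + (80 - 82)) = 1*(53 - 2) = 1*51 = 51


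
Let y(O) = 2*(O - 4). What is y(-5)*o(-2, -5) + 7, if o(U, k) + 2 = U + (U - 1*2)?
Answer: 151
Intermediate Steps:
y(O) = -8 + 2*O (y(O) = 2*(-4 + O) = -8 + 2*O)
o(U, k) = -4 + 2*U (o(U, k) = -2 + (U + (U - 1*2)) = -2 + (U + (U - 2)) = -2 + (U + (-2 + U)) = -2 + (-2 + 2*U) = -4 + 2*U)
y(-5)*o(-2, -5) + 7 = (-8 + 2*(-5))*(-4 + 2*(-2)) + 7 = (-8 - 10)*(-4 - 4) + 7 = -18*(-8) + 7 = 144 + 7 = 151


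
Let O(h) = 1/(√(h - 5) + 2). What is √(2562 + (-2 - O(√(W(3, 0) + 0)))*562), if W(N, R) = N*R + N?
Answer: √2*√((1157 + 719*I*√(5 - √3))/(2 + I*√(5 - √3))) ≈ 35.877 + 1.9481*I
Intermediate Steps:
W(N, R) = N + N*R
O(h) = 1/(2 + √(-5 + h)) (O(h) = 1/(√(-5 + h) + 2) = 1/(2 + √(-5 + h)))
√(2562 + (-2 - O(√(W(3, 0) + 0)))*562) = √(2562 + (-2 - 1/(2 + √(-5 + √(3*(1 + 0) + 0))))*562) = √(2562 + (-2 - 1/(2 + √(-5 + √(3*1 + 0))))*562) = √(2562 + (-2 - 1/(2 + √(-5 + √(3 + 0))))*562) = √(2562 + (-2 - 1/(2 + √(-5 + √3)))*562) = √(2562 + (-1124 - 562/(2 + √(-5 + √3)))) = √(1438 - 562/(2 + √(-5 + √3)))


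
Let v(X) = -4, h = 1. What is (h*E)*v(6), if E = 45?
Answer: -180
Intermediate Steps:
(h*E)*v(6) = (1*45)*(-4) = 45*(-4) = -180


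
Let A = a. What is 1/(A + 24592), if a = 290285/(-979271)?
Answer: 979271/24081942147 ≈ 4.0664e-5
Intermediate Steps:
a = -290285/979271 (a = 290285*(-1/979271) = -290285/979271 ≈ -0.29643)
A = -290285/979271 ≈ -0.29643
1/(A + 24592) = 1/(-290285/979271 + 24592) = 1/(24081942147/979271) = 979271/24081942147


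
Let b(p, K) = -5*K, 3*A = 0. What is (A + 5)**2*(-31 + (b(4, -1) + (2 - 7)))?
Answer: -775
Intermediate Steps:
A = 0 (A = (1/3)*0 = 0)
(A + 5)**2*(-31 + (b(4, -1) + (2 - 7))) = (0 + 5)**2*(-31 + (-5*(-1) + (2 - 7))) = 5**2*(-31 + (5 - 5)) = 25*(-31 + 0) = 25*(-31) = -775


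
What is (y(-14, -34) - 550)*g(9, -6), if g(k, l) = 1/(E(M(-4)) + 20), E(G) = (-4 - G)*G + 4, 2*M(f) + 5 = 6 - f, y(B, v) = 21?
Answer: -2116/31 ≈ -68.258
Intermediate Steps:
M(f) = 1/2 - f/2 (M(f) = -5/2 + (6 - f)/2 = -5/2 + (3 - f/2) = 1/2 - f/2)
E(G) = 4 + G*(-4 - G) (E(G) = G*(-4 - G) + 4 = 4 + G*(-4 - G))
g(k, l) = 4/31 (g(k, l) = 1/((4 - (1/2 - 1/2*(-4))**2 - 4*(1/2 - 1/2*(-4))) + 20) = 1/((4 - (1/2 + 2)**2 - 4*(1/2 + 2)) + 20) = 1/((4 - (5/2)**2 - 4*5/2) + 20) = 1/((4 - 1*25/4 - 10) + 20) = 1/((4 - 25/4 - 10) + 20) = 1/(-49/4 + 20) = 1/(31/4) = 4/31)
(y(-14, -34) - 550)*g(9, -6) = (21 - 550)*(4/31) = -529*4/31 = -2116/31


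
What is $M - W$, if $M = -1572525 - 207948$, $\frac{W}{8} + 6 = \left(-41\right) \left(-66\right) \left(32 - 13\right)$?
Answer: $-2191737$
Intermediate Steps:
$W = 411264$ ($W = -48 + 8 \left(-41\right) \left(-66\right) \left(32 - 13\right) = -48 + 8 \cdot 2706 \cdot 19 = -48 + 8 \cdot 51414 = -48 + 411312 = 411264$)
$M = -1780473$ ($M = -1572525 - 207948 = -1780473$)
$M - W = -1780473 - 411264 = -2191737$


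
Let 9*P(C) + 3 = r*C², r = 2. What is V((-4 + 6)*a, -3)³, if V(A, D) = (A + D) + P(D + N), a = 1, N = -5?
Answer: 1560896/729 ≈ 2141.1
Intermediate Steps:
P(C) = -⅓ + 2*C²/9 (P(C) = -⅓ + (2*C²)/9 = -⅓ + 2*C²/9)
V(A, D) = -⅓ + A + D + 2*(-5 + D)²/9 (V(A, D) = (A + D) + (-⅓ + 2*(D - 5)²/9) = (A + D) + (-⅓ + 2*(-5 + D)²/9) = -⅓ + A + D + 2*(-5 + D)²/9)
V((-4 + 6)*a, -3)³ = (47/9 + (-4 + 6)*1 - 11/9*(-3) + (2/9)*(-3)²)³ = (47/9 + 2*1 + 11/3 + (2/9)*9)³ = (47/9 + 2 + 11/3 + 2)³ = (116/9)³ = 1560896/729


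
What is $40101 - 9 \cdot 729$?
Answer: $33540$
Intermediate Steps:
$40101 - 9 \cdot 729 = 40101 - 6561 = 33540$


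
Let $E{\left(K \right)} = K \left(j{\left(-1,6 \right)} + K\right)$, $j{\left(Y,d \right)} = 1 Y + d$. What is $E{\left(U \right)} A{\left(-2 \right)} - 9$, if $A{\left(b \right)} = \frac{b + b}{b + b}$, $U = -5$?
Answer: $-9$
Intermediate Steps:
$j{\left(Y,d \right)} = Y + d$
$E{\left(K \right)} = K \left(5 + K\right)$ ($E{\left(K \right)} = K \left(\left(-1 + 6\right) + K\right) = K \left(5 + K\right)$)
$A{\left(b \right)} = 1$ ($A{\left(b \right)} = \frac{2 b}{2 b} = 2 b \frac{1}{2 b} = 1$)
$E{\left(U \right)} A{\left(-2 \right)} - 9 = - 5 \left(5 - 5\right) 1 - 9 = \left(-5\right) 0 \cdot 1 - 9 = 0 \cdot 1 - 9 = 0 - 9 = -9$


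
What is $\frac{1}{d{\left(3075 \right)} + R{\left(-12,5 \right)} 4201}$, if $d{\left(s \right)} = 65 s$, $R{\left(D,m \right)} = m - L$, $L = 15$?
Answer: $\frac{1}{157865} \approx 6.3345 \cdot 10^{-6}$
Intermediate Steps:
$R{\left(D,m \right)} = -15 + m$ ($R{\left(D,m \right)} = m - 15 = -15 + m$)
$\frac{1}{d{\left(3075 \right)} + R{\left(-12,5 \right)} 4201} = \frac{1}{65 \cdot 3075 + \left(-15 + 5\right) 4201} = \frac{1}{199875 - 42010} = \frac{1}{157865}$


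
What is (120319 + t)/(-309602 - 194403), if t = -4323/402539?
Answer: -48433085618/202881668695 ≈ -0.23873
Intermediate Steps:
t = -4323/402539 (t = -4323*1/402539 = -4323/402539 ≈ -0.010739)
(120319 + t)/(-309602 - 194403) = (120319 - 4323/402539)/(-309602 - 194403) = (48433085618/402539)/(-504005) = (48433085618/402539)*(-1/504005) = -48433085618/202881668695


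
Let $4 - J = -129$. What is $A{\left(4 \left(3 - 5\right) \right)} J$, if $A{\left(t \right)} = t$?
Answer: $-1064$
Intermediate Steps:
$J = 133$ ($J = 4 - -129 = 4 + 129 = 133$)
$A{\left(4 \left(3 - 5\right) \right)} J = 4 \left(3 - 5\right) 133 = 4 \left(-2\right) 133 = \left(-8\right) 133 = -1064$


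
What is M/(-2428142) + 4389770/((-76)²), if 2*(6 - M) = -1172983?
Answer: 2663899324445/3506237048 ≈ 759.76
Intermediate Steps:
M = 1172995/2 (M = 6 - ½*(-1172983) = 6 + 1172983/2 = 1172995/2 ≈ 5.8650e+5)
M/(-2428142) + 4389770/((-76)²) = (1172995/2)/(-2428142) + 4389770/((-76)²) = (1172995/2)*(-1/2428142) + 4389770/5776 = -1172995/4856284 + 4389770*(1/5776) = -1172995/4856284 + 2194885/2888 = 2663899324445/3506237048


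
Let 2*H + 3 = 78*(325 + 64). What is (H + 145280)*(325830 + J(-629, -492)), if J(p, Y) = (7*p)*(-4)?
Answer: 55105097179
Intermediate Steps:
J(p, Y) = -28*p
H = 30339/2 (H = -3/2 + (78*(325 + 64))/2 = -3/2 + (78*389)/2 = -3/2 + (1/2)*30342 = -3/2 + 15171 = 30339/2 ≈ 15170.)
(H + 145280)*(325830 + J(-629, -492)) = (30339/2 + 145280)*(325830 - 28*(-629)) = 320899*(325830 + 17612)/2 = (320899/2)*343442 = 55105097179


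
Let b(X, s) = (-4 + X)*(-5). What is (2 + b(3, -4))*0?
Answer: 0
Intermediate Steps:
b(X, s) = 20 - 5*X
(2 + b(3, -4))*0 = (2 + (20 - 5*3))*0 = (2 + (20 - 15))*0 = (2 + 5)*0 = 7*0 = 0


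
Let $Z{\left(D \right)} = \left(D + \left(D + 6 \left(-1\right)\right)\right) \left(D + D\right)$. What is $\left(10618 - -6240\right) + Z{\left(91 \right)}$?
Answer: $48890$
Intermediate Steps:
$Z{\left(D \right)} = 2 D \left(-6 + 2 D\right)$ ($Z{\left(D \right)} = \left(D + \left(D - 6\right)\right) 2 D = \left(D + \left(-6 + D\right)\right) 2 D = \left(-6 + 2 D\right) 2 D = 2 D \left(-6 + 2 D\right)$)
$\left(10618 - -6240\right) + Z{\left(91 \right)} = \left(10618 - -6240\right) + 4 \cdot 91 \left(-3 + 91\right) = \left(10618 + 6240\right) + 4 \cdot 91 \cdot 88 = 16858 + 32032 = 48890$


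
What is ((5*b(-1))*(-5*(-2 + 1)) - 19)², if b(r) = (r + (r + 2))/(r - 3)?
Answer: 361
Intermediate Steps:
b(r) = (2 + 2*r)/(-3 + r) (b(r) = (r + (2 + r))/(-3 + r) = (2 + 2*r)/(-3 + r))
((5*b(-1))*(-5*(-2 + 1)) - 19)² = ((5*(2*(1 - 1)/(-3 - 1)))*(-5*(-2 + 1)) - 19)² = ((5*(2*0/(-4)))*(-5*(-1)) - 19)² = ((5*(2*(-¼)*0))*5 - 19)² = ((5*0)*5 - 19)² = (0*5 - 19)² = (0 - 19)² = (-19)² = 361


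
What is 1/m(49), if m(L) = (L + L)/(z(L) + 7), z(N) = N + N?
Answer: 15/14 ≈ 1.0714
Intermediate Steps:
z(N) = 2*N
m(L) = 2*L/(7 + 2*L) (m(L) = (L + L)/(2*L + 7) = (2*L)/(7 + 2*L) = 2*L/(7 + 2*L))
1/m(49) = 1/(2*49/(7 + 2*49)) = 1/(2*49/(7 + 98)) = 1/(2*49/105) = 1/(2*49*(1/105)) = 1/(14/15) = 15/14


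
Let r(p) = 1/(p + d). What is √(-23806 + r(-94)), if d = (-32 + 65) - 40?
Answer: I*√242845107/101 ≈ 154.29*I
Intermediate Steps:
d = -7 (d = 33 - 40 = -7)
r(p) = 1/(-7 + p) (r(p) = 1/(p - 7) = 1/(-7 + p))
√(-23806 + r(-94)) = √(-23806 + 1/(-7 - 94)) = √(-23806 + 1/(-101)) = √(-23806 - 1/101) = √(-2404407/101) = I*√242845107/101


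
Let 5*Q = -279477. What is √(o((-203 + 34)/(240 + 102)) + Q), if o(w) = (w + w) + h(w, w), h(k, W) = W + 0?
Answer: I*√18160897110/570 ≈ 236.43*I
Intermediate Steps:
Q = -279477/5 (Q = (⅕)*(-279477) = -279477/5 ≈ -55895.)
h(k, W) = W
o(w) = 3*w (o(w) = (w + w) + w = 2*w + w = 3*w)
√(o((-203 + 34)/(240 + 102)) + Q) = √(3*((-203 + 34)/(240 + 102)) - 279477/5) = √(3*(-169/342) - 279477/5) = √(-169/114 - 279477/5) = √(-31861223/570) = I*√18160897110/570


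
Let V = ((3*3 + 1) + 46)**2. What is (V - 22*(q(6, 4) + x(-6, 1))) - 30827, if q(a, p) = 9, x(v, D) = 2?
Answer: -27933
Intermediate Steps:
V = 3136 (V = ((9 + 1) + 46)**2 = (10 + 46)**2 = 56**2 = 3136)
(V - 22*(q(6, 4) + x(-6, 1))) - 30827 = (3136 - 22*(9 + 2)) - 30827 = (3136 - 22*11) - 30827 = (3136 - 242) - 30827 = 2894 - 30827 = -27933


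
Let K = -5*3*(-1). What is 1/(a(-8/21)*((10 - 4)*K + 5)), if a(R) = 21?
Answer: 1/1995 ≈ 0.00050125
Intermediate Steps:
K = 15 (K = -15*(-1) = 15)
1/(a(-8/21)*((10 - 4)*K + 5)) = 1/(21*((10 - 4)*15 + 5)) = 1/(21*(6*15 + 5)) = 1/(21*(90 + 5)) = 1/(21*95) = 1/1995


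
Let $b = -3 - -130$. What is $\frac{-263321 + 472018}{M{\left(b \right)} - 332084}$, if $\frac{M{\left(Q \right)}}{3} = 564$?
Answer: $- \frac{208697}{330392} \approx -0.63166$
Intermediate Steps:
$b = 127$ ($b = -3 + 130 = 127$)
$M{\left(Q \right)} = 1692$ ($M{\left(Q \right)} = 3 \cdot 564 = 1692$)
$\frac{-263321 + 472018}{M{\left(b \right)} - 332084} = \frac{-263321 + 472018}{1692 - 332084} = \frac{208697}{-330392} = 208697 \left(- \frac{1}{330392}\right) = - \frac{208697}{330392}$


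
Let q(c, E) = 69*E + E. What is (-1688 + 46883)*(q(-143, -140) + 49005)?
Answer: 1771869975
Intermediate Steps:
q(c, E) = 70*E
(-1688 + 46883)*(q(-143, -140) + 49005) = (-1688 + 46883)*(70*(-140) + 49005) = 45195*(-9800 + 49005) = 45195*39205 = 1771869975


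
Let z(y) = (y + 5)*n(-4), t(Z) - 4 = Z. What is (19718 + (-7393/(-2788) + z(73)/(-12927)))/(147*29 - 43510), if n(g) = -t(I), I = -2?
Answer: -236914036669/471493520524 ≈ -0.50248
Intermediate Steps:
t(Z) = 4 + Z
n(g) = -2 (n(g) = -(4 - 2) = -1*2 = -2)
z(y) = -10 - 2*y (z(y) = (y + 5)*(-2) = (5 + y)*(-2) = -10 - 2*y)
(19718 + (-7393/(-2788) + z(73)/(-12927)))/(147*29 - 43510) = (19718 + (-7393/(-2788) + (-10 - 2*73)/(-12927)))/(147*29 - 43510) = (19718 + (-7393*(-1/2788) + (-10 - 146)*(-1/12927)))/(4263 - 43510) = (19718 + (7393/2788 - 156*(-1/12927)))/(-39247) = (19718 + (7393/2788 + 52/4309))*(-1/39247) = (19718 + 32001413/12013492)*(-1/39247) = (236914036669/12013492)*(-1/39247) = -236914036669/471493520524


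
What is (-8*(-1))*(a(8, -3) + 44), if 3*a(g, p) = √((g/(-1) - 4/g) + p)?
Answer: 352 + 4*I*√46/3 ≈ 352.0 + 9.0431*I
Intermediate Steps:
a(g, p) = √(p - g - 4/g)/3 (a(g, p) = √((g/(-1) - 4/g) + p)/3 = √((g*(-1) - 4/g) + p)/3 = √((-g - 4/g) + p)/3 = √(p - g - 4/g)/3)
(-8*(-1))*(a(8, -3) + 44) = (-8*(-1))*(√(-3 - 1*8 - 4/8)/3 + 44) = 8*(√(-3 - 8 - 4*⅛)/3 + 44) = 8*(√(-3 - 8 - ½)/3 + 44) = 8*(√(-23/2)/3 + 44) = 8*((I*√46/2)/3 + 44) = 8*(I*√46/6 + 44) = 8*(44 + I*√46/6) = 352 + 4*I*√46/3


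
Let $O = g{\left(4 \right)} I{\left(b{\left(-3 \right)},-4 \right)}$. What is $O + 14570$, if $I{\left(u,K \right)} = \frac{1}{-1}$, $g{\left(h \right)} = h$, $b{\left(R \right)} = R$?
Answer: $14566$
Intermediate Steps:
$I{\left(u,K \right)} = -1$
$O = -4$ ($O = 4 \left(-1\right) = -4$)
$O + 14570 = -4 + 14570 = 14566$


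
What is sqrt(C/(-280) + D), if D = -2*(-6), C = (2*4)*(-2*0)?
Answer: 2*sqrt(3) ≈ 3.4641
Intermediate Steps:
C = 0 (C = 8*0 = 0)
D = 12
sqrt(C/(-280) + D) = sqrt(0/(-280) + 12) = sqrt(0*(-1/280) + 12) = sqrt(0 + 12) = sqrt(12) = 2*sqrt(3)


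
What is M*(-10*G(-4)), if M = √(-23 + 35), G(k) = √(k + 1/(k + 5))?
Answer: -60*I ≈ -60.0*I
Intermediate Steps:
G(k) = √(k + 1/(5 + k))
M = 2*√3 (M = √12 = 2*√3 ≈ 3.4641)
M*(-10*G(-4)) = (2*√3)*(-10*√(1 - 4*(5 - 4))/√(5 - 4)) = (2*√3)*(-10*√(1 - 4*1)) = (2*√3)*(-10*√(1 - 4)) = (2*√3)*(-10*I*√3) = -60*I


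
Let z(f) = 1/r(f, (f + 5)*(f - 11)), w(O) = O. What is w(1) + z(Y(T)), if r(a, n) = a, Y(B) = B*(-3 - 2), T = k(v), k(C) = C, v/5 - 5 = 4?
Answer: 224/225 ≈ 0.99556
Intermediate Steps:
v = 45 (v = 25 + 5*4 = 25 + 20 = 45)
T = 45
Y(B) = -5*B (Y(B) = B*(-5) = -5*B)
z(f) = 1/f
w(1) + z(Y(T)) = 1 + 1/(-5*45) = 1 + 1/(-225) = 1 - 1/225 = 224/225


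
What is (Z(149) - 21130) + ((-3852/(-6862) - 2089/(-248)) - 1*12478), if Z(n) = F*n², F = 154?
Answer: 2880557932255/850888 ≈ 3.3854e+6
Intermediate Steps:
Z(n) = 154*n²
(Z(149) - 21130) + ((-3852/(-6862) - 2089/(-248)) - 1*12478) = (154*149² - 21130) + ((-3852/(-6862) - 2089/(-248)) - 1*12478) = (154*22201 - 21130) + ((-3852*(-1/6862) - 2089*(-1/248)) - 12478) = (3418954 - 21130) + ((1926/3431 + 2089/248) - 12478) = 3397824 + (7645007/850888 - 12478) = 3397824 - 10609735457/850888 = 2880557932255/850888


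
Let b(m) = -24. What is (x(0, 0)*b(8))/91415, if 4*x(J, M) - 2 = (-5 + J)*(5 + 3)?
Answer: 228/91415 ≈ 0.0024941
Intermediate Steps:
x(J, M) = -19/2 + 2*J (x(J, M) = ½ + ((-5 + J)*(5 + 3))/4 = ½ + ((-5 + J)*8)/4 = ½ + (-40 + 8*J)/4 = ½ + (-10 + 2*J) = -19/2 + 2*J)
(x(0, 0)*b(8))/91415 = ((-19/2 + 2*0)*(-24))/91415 = ((-19/2 + 0)*(-24))*(1/91415) = -19/2*(-24)*(1/91415) = 228*(1/91415) = 228/91415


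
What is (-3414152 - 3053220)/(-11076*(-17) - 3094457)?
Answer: 6467372/2906165 ≈ 2.2254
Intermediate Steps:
(-3414152 - 3053220)/(-11076*(-17) - 3094457) = -6467372/(188292 - 3094457) = -6467372/(-2906165) = -6467372*(-1/2906165) = 6467372/2906165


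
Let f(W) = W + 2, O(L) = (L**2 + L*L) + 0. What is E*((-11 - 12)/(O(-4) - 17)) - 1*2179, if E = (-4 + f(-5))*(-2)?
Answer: -33007/15 ≈ -2200.5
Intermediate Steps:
O(L) = 2*L**2 (O(L) = (L**2 + L**2) + 0 = 2*L**2 + 0 = 2*L**2)
f(W) = 2 + W
E = 14 (E = (-4 + (2 - 5))*(-2) = (-4 - 3)*(-2) = -7*(-2) = 14)
E*((-11 - 12)/(O(-4) - 17)) - 1*2179 = 14*((-11 - 12)/(2*(-4)**2 - 17)) - 1*2179 = 14*(-23/(2*16 - 17)) - 2179 = 14*(-23/(32 - 17)) - 2179 = 14*(-23/15) - 2179 = -322/15 - 2179 = -33007/15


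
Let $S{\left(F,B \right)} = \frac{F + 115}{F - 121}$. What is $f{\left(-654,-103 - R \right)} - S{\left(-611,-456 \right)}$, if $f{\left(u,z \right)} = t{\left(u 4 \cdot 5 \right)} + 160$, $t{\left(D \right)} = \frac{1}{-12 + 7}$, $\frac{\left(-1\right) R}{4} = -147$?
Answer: $\frac{145597}{915} \approx 159.12$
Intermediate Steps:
$R = 588$ ($R = \left(-4\right) \left(-147\right) = 588$)
$t{\left(D \right)} = - \frac{1}{5}$ ($t{\left(D \right)} = \frac{1}{-5} = - \frac{1}{5}$)
$f{\left(u,z \right)} = \frac{799}{5}$ ($f{\left(u,z \right)} = - \frac{1}{5} + 160 = \frac{799}{5}$)
$S{\left(F,B \right)} = \frac{115 + F}{-121 + F}$
$f{\left(-654,-103 - R \right)} - S{\left(-611,-456 \right)} = \frac{799}{5} - \frac{115 - 611}{-121 - 611} = \frac{799}{5} - \frac{1}{-732} \left(-496\right) = \frac{799}{5} - \left(- \frac{1}{732}\right) \left(-496\right) = \frac{799}{5} - \frac{124}{183} = \frac{145597}{915}$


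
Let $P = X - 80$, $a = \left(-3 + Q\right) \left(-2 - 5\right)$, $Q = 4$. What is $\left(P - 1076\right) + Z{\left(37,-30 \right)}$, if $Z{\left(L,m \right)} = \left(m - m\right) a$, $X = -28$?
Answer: $-1184$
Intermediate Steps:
$a = -7$ ($a = \left(-3 + 4\right) \left(-2 - 5\right) = 1 \left(-7\right) = -7$)
$P = -108$ ($P = -28 - 80 = -108$)
$Z{\left(L,m \right)} = 0$ ($Z{\left(L,m \right)} = \left(m - m\right) \left(-7\right) = 0 \left(-7\right) = 0$)
$\left(P - 1076\right) + Z{\left(37,-30 \right)} = \left(-108 - 1076\right) + 0 = -1184 + 0 = -1184$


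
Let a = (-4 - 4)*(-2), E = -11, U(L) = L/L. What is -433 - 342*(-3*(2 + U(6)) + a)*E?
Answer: 25901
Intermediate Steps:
U(L) = 1
a = 16 (a = -8*(-2) = 16)
-433 - 342*(-3*(2 + U(6)) + a)*E = -433 - 342*(-3*(2 + 1) + 16)*(-11) = -433 - 342*(-3*3 + 16)*(-11) = -433 - 342*(-9 + 16)*(-11) = -433 - 2394*(-11) = -433 - 342*(-77) = -433 + 26334 = 25901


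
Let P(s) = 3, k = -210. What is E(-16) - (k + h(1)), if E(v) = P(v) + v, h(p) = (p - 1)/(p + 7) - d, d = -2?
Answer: 195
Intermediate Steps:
h(p) = 2 + (-1 + p)/(7 + p) (h(p) = (p - 1)/(p + 7) - 1*(-2) = (-1 + p)/(7 + p) + 2 = 2 + (-1 + p)/(7 + p))
E(v) = 3 + v
E(-16) - (k + h(1)) = (3 - 16) - (-210 + (13 + 3*1)/(7 + 1)) = -13 - (-210 + (13 + 3)/8) = -13 - (-210 + (⅛)*16) = -13 - (-210 + 2) = -13 - 1*(-208) = -13 + 208 = 195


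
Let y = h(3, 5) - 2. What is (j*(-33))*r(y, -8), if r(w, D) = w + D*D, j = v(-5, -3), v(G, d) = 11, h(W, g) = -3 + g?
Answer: -23232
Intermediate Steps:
j = 11
y = 0 (y = (-3 + 5) - 2 = 2 - 2 = 0)
r(w, D) = w + D²
(j*(-33))*r(y, -8) = (11*(-33))*(0 + (-8)²) = -363*(0 + 64) = -363*64 = -23232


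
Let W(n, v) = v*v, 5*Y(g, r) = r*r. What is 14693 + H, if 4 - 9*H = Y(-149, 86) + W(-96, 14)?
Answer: 652829/45 ≈ 14507.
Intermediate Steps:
Y(g, r) = r²/5 (Y(g, r) = (r*r)/5 = r²/5)
W(n, v) = v²
H = -8356/45 (H = 4/9 - ((⅕)*86² + 14²)/9 = 4/9 - ((⅕)*7396 + 196)/9 = 4/9 - (7396/5 + 196)/9 = 4/9 - ⅑*8376/5 = 4/9 - 2792/15 = -8356/45 ≈ -185.69)
14693 + H = 14693 - 8356/45 = 652829/45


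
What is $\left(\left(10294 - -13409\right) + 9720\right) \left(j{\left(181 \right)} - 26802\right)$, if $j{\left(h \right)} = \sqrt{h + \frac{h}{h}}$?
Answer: $-895803246 + 33423 \sqrt{182} \approx -8.9535 \cdot 10^{8}$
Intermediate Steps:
$j{\left(h \right)} = \sqrt{1 + h}$ ($j{\left(h \right)} = \sqrt{h + 1} = \sqrt{1 + h}$)
$\left(\left(10294 - -13409\right) + 9720\right) \left(j{\left(181 \right)} - 26802\right) = \left(\left(10294 - -13409\right) + 9720\right) \left(\sqrt{1 + 181} - 26802\right) = \left(\left(10294 + 13409\right) + 9720\right) \left(\sqrt{182} - 26802\right) = \left(23703 + 9720\right) \left(-26802 + \sqrt{182}\right) = 33423 \left(-26802 + \sqrt{182}\right) = -895803246 + 33423 \sqrt{182}$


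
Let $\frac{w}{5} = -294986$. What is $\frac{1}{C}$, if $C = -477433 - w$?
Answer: $\frac{1}{997497} \approx 1.0025 \cdot 10^{-6}$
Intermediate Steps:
$w = -1474930$ ($w = 5 \left(-294986\right) = -1474930$)
$C = 997497$ ($C = -477433 - -1474930 = -477433 + 1474930 = 997497$)
$\frac{1}{C} = \frac{1}{997497}$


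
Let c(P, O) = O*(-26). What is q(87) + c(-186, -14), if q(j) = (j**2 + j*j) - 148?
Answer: 15354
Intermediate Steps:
c(P, O) = -26*O
q(j) = -148 + 2*j**2 (q(j) = (j**2 + j**2) - 148 = 2*j**2 - 148 = -148 + 2*j**2)
q(87) + c(-186, -14) = (-148 + 2*87**2) - 26*(-14) = (-148 + 2*7569) + 364 = (-148 + 15138) + 364 = 14990 + 364 = 15354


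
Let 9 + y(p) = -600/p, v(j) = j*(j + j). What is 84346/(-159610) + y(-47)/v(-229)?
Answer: -207875738057/393395076470 ≈ -0.52841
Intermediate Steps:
v(j) = 2*j**2 (v(j) = j*(2*j) = 2*j**2)
y(p) = -9 - 600/p
84346/(-159610) + y(-47)/v(-229) = 84346/(-159610) + (-9 - 600/(-47))/((2*(-229)**2)) = 84346*(-1/159610) + (-9 - 600*(-1/47))/((2*52441)) = -42173/79805 + (-9 + 600/47)/104882 = -42173/79805 + (177/47)*(1/104882) = -42173/79805 + 177/4929454 = -207875738057/393395076470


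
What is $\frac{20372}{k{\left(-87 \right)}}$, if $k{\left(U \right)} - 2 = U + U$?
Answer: $- \frac{5093}{43} \approx -118.44$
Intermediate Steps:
$k{\left(U \right)} = 2 + 2 U$ ($k{\left(U \right)} = 2 + \left(U + U\right) = 2 + 2 U$)
$\frac{20372}{k{\left(-87 \right)}} = \frac{20372}{2 + 2 \left(-87\right)} = \frac{20372}{2 - 174} = \frac{20372}{-172} = 20372 \left(- \frac{1}{172}\right) = - \frac{5093}{43}$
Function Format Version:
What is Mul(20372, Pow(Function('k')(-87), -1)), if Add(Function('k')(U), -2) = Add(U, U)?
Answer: Rational(-5093, 43) ≈ -118.44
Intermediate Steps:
Function('k')(U) = Add(2, Mul(2, U)) (Function('k')(U) = Add(2, Add(U, U)) = Add(2, Mul(2, U)))
Mul(20372, Pow(Function('k')(-87), -1)) = Mul(20372, Pow(Add(2, Mul(2, -87)), -1)) = Mul(20372, Pow(Add(2, -174), -1)) = Mul(20372, Pow(-172, -1)) = Mul(20372, Rational(-1, 172)) = Rational(-5093, 43)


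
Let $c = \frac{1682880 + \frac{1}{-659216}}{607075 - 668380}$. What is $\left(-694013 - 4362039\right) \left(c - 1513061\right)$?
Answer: $\frac{77292880647651911428867}{10103309220} \approx 7.6503 \cdot 10^{12}$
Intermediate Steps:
$c = - \frac{1109381422079}{40413236880}$ ($c = \frac{1682880 - \frac{1}{659216}}{-61305} = \frac{1109381422079}{659216} \left(- \frac{1}{61305}\right) = - \frac{1109381422079}{40413236880} \approx -27.451$)
$\left(-694013 - 4362039\right) \left(c - 1513061\right) = \left(-694013 - 4362039\right) \left(- \frac{1109381422079}{40413236880} - 1513061\right) = \left(-5056052\right) \left(- \frac{61148801988311759}{40413236880}\right) = \frac{77292880647651911428867}{10103309220}$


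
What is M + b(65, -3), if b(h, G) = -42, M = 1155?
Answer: 1113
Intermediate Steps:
M + b(65, -3) = 1155 - 42 = 1113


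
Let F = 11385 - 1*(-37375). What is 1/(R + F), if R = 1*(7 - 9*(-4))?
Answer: 1/48803 ≈ 2.0491e-5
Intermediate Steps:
F = 48760 (F = 11385 + 37375 = 48760)
R = 43 (R = 1*(7 + 36) = 1*43 = 43)
1/(R + F) = 1/(43 + 48760) = 1/48803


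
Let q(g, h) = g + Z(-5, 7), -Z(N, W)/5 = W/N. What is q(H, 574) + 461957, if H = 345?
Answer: 462309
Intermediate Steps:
Z(N, W) = -5*W/N
q(g, h) = 7 + g (q(g, h) = g - 5*7/(-5) = g - 5*7*(-1/5) = g + 7 = 7 + g)
q(H, 574) + 461957 = (7 + 345) + 461957 = 352 + 461957 = 462309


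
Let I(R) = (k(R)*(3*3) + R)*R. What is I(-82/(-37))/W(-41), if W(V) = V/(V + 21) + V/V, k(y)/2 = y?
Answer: 2555120/83509 ≈ 30.597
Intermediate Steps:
k(y) = 2*y
I(R) = 19*R² (I(R) = ((2*R)*(3*3) + R)*R = ((2*R)*9 + R)*R = (18*R + R)*R = (19*R)*R = 19*R²)
W(V) = 1 + V/(21 + V) (W(V) = V/(21 + V) + 1 = 1 + V/(21 + V))
I(-82/(-37))/W(-41) = (19*(-82/(-37))²)/(((21 + 2*(-41))/(21 - 41))) = (19*(-82*(-1/37))²)/(((21 - 82)/(-20))) = (19*(82/37)²)/((-1/20*(-61))) = (19*(6724/1369))/(61/20) = (127756/1369)*(20/61) = 2555120/83509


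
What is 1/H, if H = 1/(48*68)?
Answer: 3264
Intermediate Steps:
H = 1/3264 ≈ 0.00030637
1/H = 1/(1/3264) = 3264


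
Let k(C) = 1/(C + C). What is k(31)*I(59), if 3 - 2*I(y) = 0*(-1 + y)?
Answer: 3/124 ≈ 0.024194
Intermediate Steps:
k(C) = 1/(2*C)
I(y) = 3/2 (I(y) = 3/2 - 0*(-1 + y) = 3/2 - 1/2*0 = 3/2 + 0 = 3/2)
k(31)*I(59) = ((1/2)/31)*(3/2) = ((1/2)*(1/31))*(3/2) = (1/62)*(3/2) = 3/124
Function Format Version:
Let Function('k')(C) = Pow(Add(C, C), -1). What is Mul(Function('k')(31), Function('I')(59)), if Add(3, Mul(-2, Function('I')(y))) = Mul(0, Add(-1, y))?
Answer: Rational(3, 124) ≈ 0.024194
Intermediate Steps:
Function('k')(C) = Mul(Rational(1, 2), Pow(C, -1)) (Function('k')(C) = Pow(Mul(2, C), -1) = Mul(Rational(1, 2), Pow(C, -1)))
Function('I')(y) = Rational(3, 2) (Function('I')(y) = Add(Rational(3, 2), Mul(Rational(-1, 2), Mul(0, Add(-1, y)))) = Add(Rational(3, 2), Mul(Rational(-1, 2), 0)) = Add(Rational(3, 2), 0) = Rational(3, 2))
Mul(Function('k')(31), Function('I')(59)) = Mul(Mul(Rational(1, 2), Pow(31, -1)), Rational(3, 2)) = Mul(Mul(Rational(1, 2), Rational(1, 31)), Rational(3, 2)) = Mul(Rational(1, 62), Rational(3, 2)) = Rational(3, 124)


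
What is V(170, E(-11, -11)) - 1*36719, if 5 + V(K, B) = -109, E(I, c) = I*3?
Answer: -36833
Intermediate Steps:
E(I, c) = 3*I
V(K, B) = -114 (V(K, B) = -5 - 109 = -114)
V(170, E(-11, -11)) - 1*36719 = -114 - 1*36719 = -114 - 36719 = -36833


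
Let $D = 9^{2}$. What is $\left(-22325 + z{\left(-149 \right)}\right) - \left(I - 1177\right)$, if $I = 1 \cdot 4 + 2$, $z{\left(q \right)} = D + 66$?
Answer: $-21007$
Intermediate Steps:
$D = 81$
$z{\left(q \right)} = 147$ ($z{\left(q \right)} = 81 + 66 = 147$)
$I = 6$ ($I = 4 + 2 = 6$)
$\left(-22325 + z{\left(-149 \right)}\right) - \left(I - 1177\right) = \left(-22325 + 147\right) - \left(6 - 1177\right) = -22178 - \left(6 - 1177\right) = -22178 - -1171 = -22178 + 1171 = -21007$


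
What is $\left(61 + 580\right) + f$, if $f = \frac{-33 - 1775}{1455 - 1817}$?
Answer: $\frac{116925}{181} \approx 645.99$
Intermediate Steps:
$f = \frac{904}{181}$ ($f = - \frac{1808}{-362} = \left(-1808\right) \left(- \frac{1}{362}\right) = \frac{904}{181} \approx 4.9945$)
$\left(61 + 580\right) + f = \left(61 + 580\right) + \frac{904}{181} = 641 + \frac{904}{181} = \frac{116925}{181}$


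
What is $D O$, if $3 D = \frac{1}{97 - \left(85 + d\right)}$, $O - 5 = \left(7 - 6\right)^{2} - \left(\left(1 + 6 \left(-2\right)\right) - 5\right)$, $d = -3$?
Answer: $\frac{22}{45} \approx 0.48889$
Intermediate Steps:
$O = 22$ ($O = 5 - \left(1 - 12 - 5 - \left(7 - 6\right)^{2}\right) = 5 + \left(1^{2} - \left(\left(1 - 12\right) - 5\right)\right) = 5 + \left(1 - \left(-11 - 5\right)\right) = 5 + \left(1 - -16\right) = 5 + \left(1 + 16\right) = 5 + 17 = 22$)
$D = \frac{1}{45}$ ($D = \frac{1}{3 \left(97 - 82\right)} = \frac{1}{3 \cdot 15} = \frac{1}{3} \cdot \frac{1}{15} = \frac{1}{45} \approx 0.022222$)
$D O = \frac{1}{45} \cdot 22 = \frac{22}{45}$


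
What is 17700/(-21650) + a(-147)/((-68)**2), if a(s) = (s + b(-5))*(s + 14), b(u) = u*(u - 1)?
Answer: 5101017/2002192 ≈ 2.5477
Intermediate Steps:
b(u) = u*(-1 + u)
a(s) = (14 + s)*(30 + s) (a(s) = (s - 5*(-1 - 5))*(s + 14) = (s - 5*(-6))*(14 + s) = (s + 30)*(14 + s) = (30 + s)*(14 + s) = (14 + s)*(30 + s))
17700/(-21650) + a(-147)/((-68)**2) = 17700/(-21650) + (420 + (-147)**2 + 44*(-147))/((-68)**2) = 17700*(-1/21650) + (420 + 21609 - 6468)/4624 = -354/433 + 15561*(1/4624) = -354/433 + 15561/4624 = 5101017/2002192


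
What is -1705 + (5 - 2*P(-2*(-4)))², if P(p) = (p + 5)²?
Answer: 109184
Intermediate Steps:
P(p) = (5 + p)²
-1705 + (5 - 2*P(-2*(-4)))² = -1705 + (5 - 2*(5 - 2*(-4))²)² = -1705 + (5 - 2*(5 + 8)²)² = -1705 + (5 - 2*13²)² = -1705 + (5 - 2*169)² = -1705 + (5 - 338)² = -1705 + (-333)² = -1705 + 110889 = 109184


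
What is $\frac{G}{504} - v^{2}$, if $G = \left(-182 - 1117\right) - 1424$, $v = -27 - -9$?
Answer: $- \frac{23717}{72} \approx -329.4$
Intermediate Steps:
$v = -18$ ($v = -27 + 9 = -18$)
$G = -2723$ ($G = -1299 - 1424 = -2723$)
$\frac{G}{504} - v^{2} = - \frac{2723}{504} - \left(-18\right)^{2} = \left(-2723\right) \frac{1}{504} - 324 = - \frac{389}{72} - 324 = - \frac{23717}{72}$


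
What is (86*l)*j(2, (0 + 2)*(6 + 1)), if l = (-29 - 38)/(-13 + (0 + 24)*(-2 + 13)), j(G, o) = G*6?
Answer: -69144/251 ≈ -275.47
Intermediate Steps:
j(G, o) = 6*G
l = -67/251 (l = -67/(-13 + 24*11) = -67/(-13 + 264) = -67/251 ≈ -0.26693)
(86*l)*j(2, (0 + 2)*(6 + 1)) = (86*(-67/251))*(6*2) = -5762/251*12 = -69144/251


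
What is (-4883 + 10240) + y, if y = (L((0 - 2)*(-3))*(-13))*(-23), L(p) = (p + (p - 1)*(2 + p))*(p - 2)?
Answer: 60373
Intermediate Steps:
L(p) = (-2 + p)*(p + (-1 + p)*(2 + p)) (L(p) = (p + (-1 + p)*(2 + p))*(-2 + p) = (-2 + p)*(p + (-1 + p)*(2 + p)))
y = 55016 (y = ((4 + ((0 - 2)*(-3))³ - 6*(0 - 2)*(-3))*(-13))*(-23) = ((4 + (-2*(-3))³ - (-12)*(-3))*(-13))*(-23) = ((4 + 6³ - 6*6)*(-13))*(-23) = ((4 + 216 - 36)*(-13))*(-23) = (184*(-13))*(-23) = -2392*(-23) = 55016)
(-4883 + 10240) + y = (-4883 + 10240) + 55016 = 5357 + 55016 = 60373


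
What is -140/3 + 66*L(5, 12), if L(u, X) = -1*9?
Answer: -1922/3 ≈ -640.67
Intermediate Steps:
L(u, X) = -9
-140/3 + 66*L(5, 12) = -140/3 + 66*(-9) = -140*⅓ - 594 = -140/3 - 594 = -1922/3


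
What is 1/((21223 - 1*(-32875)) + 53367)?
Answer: 1/107465 ≈ 9.3054e-6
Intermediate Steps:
1/((21223 - 1*(-32875)) + 53367) = 1/((21223 + 32875) + 53367) = 1/(54098 + 53367) = 1/107465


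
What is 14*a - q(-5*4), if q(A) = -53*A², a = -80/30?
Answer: 63488/3 ≈ 21163.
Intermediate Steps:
a = -8/3 (a = -80*1/30 = -8/3 ≈ -2.6667)
14*a - q(-5*4) = 14*(-8/3) - (-53)*(-5*4)² = -112/3 - (-53)*(-20)² = -112/3 - (-53)*400 = -112/3 - 1*(-21200) = -112/3 + 21200 = 63488/3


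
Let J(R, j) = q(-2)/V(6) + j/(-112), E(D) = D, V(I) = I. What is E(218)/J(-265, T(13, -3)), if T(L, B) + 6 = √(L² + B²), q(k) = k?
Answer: -3442656/3617 + 109872*√178/3617 ≈ -546.53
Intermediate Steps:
T(L, B) = -6 + √(B² + L²) (T(L, B) = -6 + √(L² + B²) = -6 + √(B² + L²))
J(R, j) = -⅓ - j/112 (J(R, j) = -2/6 + j/(-112) = -2*⅙ + j*(-1/112) = -⅓ - j/112)
E(218)/J(-265, T(13, -3)) = 218/(-⅓ - (-6 + √((-3)² + 13²))/112) = 218/(-⅓ - (-6 + √(9 + 169))/112) = 218/(-⅓ - (-6 + √178)/112) = 218/(-⅓ + (3/56 - √178/112)) = 218/(-47/168 - √178/112)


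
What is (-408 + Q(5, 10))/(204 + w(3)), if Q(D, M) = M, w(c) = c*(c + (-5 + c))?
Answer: -398/207 ≈ -1.9227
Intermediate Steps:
w(c) = c*(-5 + 2*c)
(-408 + Q(5, 10))/(204 + w(3)) = (-408 + 10)/(204 + 3*(-5 + 2*3)) = -398/(204 + 3*(-5 + 6)) = -398/(204 + 3*1) = -398/(204 + 3) = -398/207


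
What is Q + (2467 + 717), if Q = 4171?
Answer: 7355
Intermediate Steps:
Q + (2467 + 717) = 4171 + (2467 + 717) = 4171 + 3184 = 7355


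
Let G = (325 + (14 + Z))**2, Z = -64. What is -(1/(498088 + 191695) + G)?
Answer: -52164839376/689783 ≈ -75625.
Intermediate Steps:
G = 75625 (G = (325 + (14 - 64))**2 = (325 - 50)**2 = 275**2 = 75625)
-(1/(498088 + 191695) + G) = -(1/(498088 + 191695) + 75625) = -(1/689783 + 75625) = -1*52164839376/689783 = -52164839376/689783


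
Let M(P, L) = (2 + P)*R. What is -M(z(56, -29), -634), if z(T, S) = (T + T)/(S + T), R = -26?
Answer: 4316/27 ≈ 159.85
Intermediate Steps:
z(T, S) = 2*T/(S + T) (z(T, S) = (2*T)/(S + T) = 2*T/(S + T))
M(P, L) = -52 - 26*P (M(P, L) = (2 + P)*(-26) = -52 - 26*P)
-M(z(56, -29), -634) = -(-52 - 52*56/(-29 + 56)) = -(-52 - 52*56/27) = -(-52 - 26*112/27) = -(-52 - 2912/27) = -1*(-4316/27) = 4316/27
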